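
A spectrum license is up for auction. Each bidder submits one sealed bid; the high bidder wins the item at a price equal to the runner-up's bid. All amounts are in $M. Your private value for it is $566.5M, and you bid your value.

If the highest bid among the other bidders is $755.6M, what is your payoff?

$0M

Your bid $566.5M is below the highest competing bid $755.6M, so you lose.
A losing bidder pays nothing and receives nothing: payoff = $0M.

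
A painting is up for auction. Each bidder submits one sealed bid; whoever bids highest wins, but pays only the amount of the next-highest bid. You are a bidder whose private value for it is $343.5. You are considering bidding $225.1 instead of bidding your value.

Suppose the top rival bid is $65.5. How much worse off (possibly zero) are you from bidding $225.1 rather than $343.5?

$0

Bidding your value $343.5: you win (since $343.5 > $65.5) and pay $65.5. Payoff $278.
Bidding $225.1: you win and pay $65.5. Payoff $343.5 − $65.5 = $278.
Difference = $278 − $278 = $0; both bids lead to the same outcome because the competing bid is below both your value and your alternative bid.
In a second-price auction your bid sets only whether you win, not what you pay, so bidding your true value is weakly dominant.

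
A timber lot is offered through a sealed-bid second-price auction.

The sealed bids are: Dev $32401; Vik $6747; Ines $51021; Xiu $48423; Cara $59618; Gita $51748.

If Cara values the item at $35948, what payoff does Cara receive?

−$15800

Highest bid: Cara at $59618, so Cara wins.
Second-highest bid: Gita at $51748 — that is the price the winner pays.
Cara's payoff = value − price = $35948 − $51748 = −$15800.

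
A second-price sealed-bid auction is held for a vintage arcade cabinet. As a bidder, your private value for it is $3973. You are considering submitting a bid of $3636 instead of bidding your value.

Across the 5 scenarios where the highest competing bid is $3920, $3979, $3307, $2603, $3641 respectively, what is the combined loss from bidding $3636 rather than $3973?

$385

The deviation costs you only when the competing bid falls strictly between $3636 and $3973; elsewhere both bids give the same outcome.
$3920: truthful payoff $53, deviation payoff $0 → loss $53.
$3979: outcomes coincide → loss $0.
$3307: outcomes coincide → loss $0.
$2603: outcomes coincide → loss $0.
$3641: truthful payoff $332, deviation payoff $0 → loss $332.
Total loss = $53 + $332 = $385.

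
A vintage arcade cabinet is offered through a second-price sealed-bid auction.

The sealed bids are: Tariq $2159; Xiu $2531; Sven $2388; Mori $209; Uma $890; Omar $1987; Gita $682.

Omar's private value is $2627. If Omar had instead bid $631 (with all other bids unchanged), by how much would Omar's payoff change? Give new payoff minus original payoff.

The highest bid among the other bidders is $2531; Omar's bid doesn't change that.
Original bid $1987: Omar is not highest (top rival bid is $2531); payoff $0.
Alternative bid $631: Omar is not highest (top rival bid is $2531); payoff $0.
Change in payoff = $0 − ($0) = $0.

$0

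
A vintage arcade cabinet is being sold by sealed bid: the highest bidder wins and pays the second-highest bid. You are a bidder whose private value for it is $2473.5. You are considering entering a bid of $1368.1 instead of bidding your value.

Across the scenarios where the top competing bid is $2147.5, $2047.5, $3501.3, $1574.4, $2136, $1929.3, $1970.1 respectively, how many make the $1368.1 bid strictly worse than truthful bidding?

6

The deviation hurts exactly when the highest competing bid lies strictly between $1368.1 and $2473.5 — underbidding then forfeits a profitable win.
$2147.5: inside the interval → strictly worse (loss $326).
$2047.5: inside the interval → strictly worse (loss $426).
$3501.3: above both → same outcome either way.
$1574.4: inside the interval → strictly worse (loss $899.1).
$2136: inside the interval → strictly worse (loss $337.5).
$1929.3: inside the interval → strictly worse (loss $544.2).
$1970.1: inside the interval → strictly worse (loss $503.4).
Count: 6.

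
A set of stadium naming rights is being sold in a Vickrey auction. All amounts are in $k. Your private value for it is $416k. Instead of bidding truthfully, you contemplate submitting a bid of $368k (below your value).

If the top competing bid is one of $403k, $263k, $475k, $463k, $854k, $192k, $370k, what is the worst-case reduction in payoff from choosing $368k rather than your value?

$46k

$403k: truthful gives $13k, deviation gives $0k → loss $13k.
$263k: same outcome either way → loss $0k.
$475k: same outcome either way → loss $0k.
$463k: same outcome either way → loss $0k.
$854k: same outcome either way → loss $0k.
$192k: same outcome either way → loss $0k.
$370k: truthful gives $46k, deviation gives $0k → loss $46k.
Maximum loss: $46k.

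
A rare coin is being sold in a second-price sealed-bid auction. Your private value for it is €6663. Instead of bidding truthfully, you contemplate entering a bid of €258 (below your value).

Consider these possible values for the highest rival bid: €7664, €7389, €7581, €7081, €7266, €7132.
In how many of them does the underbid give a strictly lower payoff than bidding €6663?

0

The deviation hurts exactly when the highest competing bid lies strictly between €258 and €6663 — underbidding then forfeits a profitable win.
€7664: above both → same outcome either way.
€7389: above both → same outcome either way.
€7581: above both → same outcome either way.
€7081: above both → same outcome either way.
€7266: above both → same outcome either way.
€7132: above both → same outcome either way.
Count: 0.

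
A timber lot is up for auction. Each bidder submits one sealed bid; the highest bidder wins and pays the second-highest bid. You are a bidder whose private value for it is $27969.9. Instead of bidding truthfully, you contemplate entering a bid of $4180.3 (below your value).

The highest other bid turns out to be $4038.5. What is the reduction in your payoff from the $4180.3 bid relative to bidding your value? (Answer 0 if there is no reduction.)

$0

Bidding your value $27969.9: you win (since $27969.9 > $4038.5) and pay $4038.5. Payoff $23931.4.
Bidding $4180.3: you win and pay $4038.5. Payoff $27969.9 − $4038.5 = $23931.4.
Difference = $23931.4 − $23931.4 = $0; both bids lead to the same outcome because the competing bid is below both your value and your alternative bid.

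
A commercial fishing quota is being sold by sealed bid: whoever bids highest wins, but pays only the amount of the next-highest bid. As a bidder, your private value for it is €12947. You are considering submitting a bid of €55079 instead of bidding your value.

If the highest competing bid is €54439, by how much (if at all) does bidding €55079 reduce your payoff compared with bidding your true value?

€41492

Bidding your value €12947: you lose (since €12947 < €54439). Payoff €0.
Bidding €55079: you win and pay €54439. Payoff €12947 − €54439 = −€41492.
The competing bid €54439 lies between your value and your inflated bid, so overbidding wins an item priced above your value.
Loss from deviating = €0 − (−€41492) = €41492.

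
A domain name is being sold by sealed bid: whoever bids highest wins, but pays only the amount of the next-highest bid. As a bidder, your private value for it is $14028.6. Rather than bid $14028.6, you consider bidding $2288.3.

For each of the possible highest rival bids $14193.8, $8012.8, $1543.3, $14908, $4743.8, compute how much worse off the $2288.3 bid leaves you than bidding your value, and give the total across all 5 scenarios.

$15300.6

The deviation costs you only when the competing bid falls strictly between $2288.3 and $14028.6; elsewhere both bids give the same outcome.
$14193.8: outcomes coincide → loss $0.
$8012.8: truthful payoff $6015.8, deviation payoff $0 → loss $6015.8.
$1543.3: outcomes coincide → loss $0.
$14908: outcomes coincide → loss $0.
$4743.8: truthful payoff $9284.8, deviation payoff $0 → loss $9284.8.
Total loss = $6015.8 + $9284.8 = $15300.6.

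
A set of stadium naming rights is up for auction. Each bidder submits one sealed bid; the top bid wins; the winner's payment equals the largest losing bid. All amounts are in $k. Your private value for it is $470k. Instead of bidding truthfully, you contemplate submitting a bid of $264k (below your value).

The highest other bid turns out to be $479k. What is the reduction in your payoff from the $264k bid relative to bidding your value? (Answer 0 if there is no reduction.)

Bidding your value $470k: you lose (since $470k < $479k). Payoff $0k.
Bidding $264k: you lose. Payoff $0k.
Difference = $0k − $0k = $0k; both bids lead to the same outcome because the competing bid is above both your value and your alternative bid.
Truthful bidding weakly dominates here: raising your bid can only win items priced above your value, and lowering it can only forfeit items priced below.

$0k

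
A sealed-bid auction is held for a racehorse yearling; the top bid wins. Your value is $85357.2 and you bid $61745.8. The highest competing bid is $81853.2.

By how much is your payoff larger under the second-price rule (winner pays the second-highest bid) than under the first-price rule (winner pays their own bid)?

$0

Your bid $61745.8 is below $81853.2, so you lose under either rule.
Payoff is $0 in both cases; difference = $0.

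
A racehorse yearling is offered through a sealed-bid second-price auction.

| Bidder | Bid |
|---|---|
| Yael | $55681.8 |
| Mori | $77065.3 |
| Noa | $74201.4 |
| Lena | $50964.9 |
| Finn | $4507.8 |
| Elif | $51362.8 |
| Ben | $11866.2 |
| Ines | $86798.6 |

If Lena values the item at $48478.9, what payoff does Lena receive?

$0

Highest bid: Ines at $86798.6, so Ines wins.
Second-highest bid: Mori at $77065.3 — that is the price the winner pays.
Lena did not win, so Lena pays nothing and receives nothing: payoff $0.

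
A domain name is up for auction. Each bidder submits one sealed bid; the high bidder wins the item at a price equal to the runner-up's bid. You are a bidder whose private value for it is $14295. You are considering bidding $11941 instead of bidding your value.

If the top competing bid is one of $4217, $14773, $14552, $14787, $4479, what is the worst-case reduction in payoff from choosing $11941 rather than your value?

$4217: same outcome either way → loss $0.
$14773: same outcome either way → loss $0.
$14552: same outcome either way → loss $0.
$14787: same outcome either way → loss $0.
$4479: same outcome either way → loss $0.
Maximum loss: $0.

$0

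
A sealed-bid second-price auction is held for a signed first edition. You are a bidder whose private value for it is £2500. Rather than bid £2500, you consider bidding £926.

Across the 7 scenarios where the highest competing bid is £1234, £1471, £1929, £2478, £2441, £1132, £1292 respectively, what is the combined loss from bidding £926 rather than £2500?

£5523

The deviation costs you only when the competing bid falls strictly between £926 and £2500; elsewhere both bids give the same outcome.
£1234: truthful payoff £1266, deviation payoff £0 → loss £1266.
£1471: truthful payoff £1029, deviation payoff £0 → loss £1029.
£1929: truthful payoff £571, deviation payoff £0 → loss £571.
£2478: truthful payoff £22, deviation payoff £0 → loss £22.
£2441: truthful payoff £59, deviation payoff £0 → loss £59.
£1132: truthful payoff £1368, deviation payoff £0 → loss £1368.
£1292: truthful payoff £1208, deviation payoff £0 → loss £1208.
Total loss = £1266 + £1029 + £571 + £22 + £59 + £1368 + £1208 = £5523.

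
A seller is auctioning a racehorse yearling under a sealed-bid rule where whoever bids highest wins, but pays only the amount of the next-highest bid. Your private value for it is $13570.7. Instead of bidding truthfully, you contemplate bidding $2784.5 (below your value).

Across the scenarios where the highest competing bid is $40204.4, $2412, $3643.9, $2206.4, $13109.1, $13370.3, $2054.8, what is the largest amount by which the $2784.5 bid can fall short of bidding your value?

$9926.8

$40204.4: same outcome either way → loss $0.
$2412: same outcome either way → loss $0.
$3643.9: truthful gives $9926.8, deviation gives $0 → loss $9926.8.
$2206.4: same outcome either way → loss $0.
$13109.1: truthful gives $461.6, deviation gives $0 → loss $461.6.
$13370.3: truthful gives $200.4, deviation gives $0 → loss $200.4.
$2054.8: same outcome either way → loss $0.
Maximum loss: $9926.8.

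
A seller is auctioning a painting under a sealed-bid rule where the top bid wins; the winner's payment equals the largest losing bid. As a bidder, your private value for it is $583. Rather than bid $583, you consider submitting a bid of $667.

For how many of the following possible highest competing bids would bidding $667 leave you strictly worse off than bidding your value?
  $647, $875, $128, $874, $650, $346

2

The deviation hurts exactly when the highest competing bid lies strictly between $583 and $667 — overbidding then wins at a price above your value.
$647: inside the interval → strictly worse (loss $64).
$875: above both → same outcome either way.
$128: below both → same outcome either way.
$874: above both → same outcome either way.
$650: inside the interval → strictly worse (loss $67).
$346: below both → same outcome either way.
Count: 2.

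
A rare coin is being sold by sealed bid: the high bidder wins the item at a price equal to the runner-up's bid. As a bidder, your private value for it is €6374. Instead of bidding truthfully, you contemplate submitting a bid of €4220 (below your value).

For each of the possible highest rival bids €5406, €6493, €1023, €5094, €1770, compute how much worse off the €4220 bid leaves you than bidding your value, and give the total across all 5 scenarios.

The deviation costs you only when the competing bid falls strictly between €4220 and €6374; elsewhere both bids give the same outcome.
€5406: truthful payoff €968, deviation payoff €0 → loss €968.
€6493: outcomes coincide → loss €0.
€1023: outcomes coincide → loss €0.
€5094: truthful payoff €1280, deviation payoff €0 → loss €1280.
€1770: outcomes coincide → loss €0.
Total loss = €968 + €1280 = €2248.

€2248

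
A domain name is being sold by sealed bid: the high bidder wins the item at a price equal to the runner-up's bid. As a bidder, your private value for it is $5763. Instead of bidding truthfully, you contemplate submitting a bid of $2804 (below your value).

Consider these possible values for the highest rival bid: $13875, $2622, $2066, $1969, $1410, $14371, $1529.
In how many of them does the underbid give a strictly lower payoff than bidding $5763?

0

The deviation hurts exactly when the highest competing bid lies strictly between $2804 and $5763 — underbidding then forfeits a profitable win.
$13875: above both → same outcome either way.
$2622: below both → same outcome either way.
$2066: below both → same outcome either way.
$1969: below both → same outcome either way.
$1410: below both → same outcome either way.
$14371: above both → same outcome either way.
$1529: below both → same outcome either way.
Count: 0.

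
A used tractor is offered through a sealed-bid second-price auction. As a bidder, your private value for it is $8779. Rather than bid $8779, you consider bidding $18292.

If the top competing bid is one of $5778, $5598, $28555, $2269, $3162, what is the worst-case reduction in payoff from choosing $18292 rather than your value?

$5778: same outcome either way → loss $0.
$5598: same outcome either way → loss $0.
$28555: same outcome either way → loss $0.
$2269: same outcome either way → loss $0.
$3162: same outcome either way → loss $0.
Maximum loss: $0.

$0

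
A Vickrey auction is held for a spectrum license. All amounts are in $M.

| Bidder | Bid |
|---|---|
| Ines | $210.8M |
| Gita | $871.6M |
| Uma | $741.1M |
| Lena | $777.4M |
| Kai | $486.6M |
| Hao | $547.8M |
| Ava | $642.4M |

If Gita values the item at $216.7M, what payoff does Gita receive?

−$560.7M

Highest bid: Gita at $871.6M, so Gita wins.
Second-highest bid: Lena at $777.4M — that is the price the winner pays.
Gita's payoff = value − price = $216.7M − $777.4M = −$560.7M.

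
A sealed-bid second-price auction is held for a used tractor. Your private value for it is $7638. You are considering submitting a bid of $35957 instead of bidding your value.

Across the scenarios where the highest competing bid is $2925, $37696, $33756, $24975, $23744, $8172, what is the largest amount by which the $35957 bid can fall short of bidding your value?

$26118

$2925: same outcome either way → loss $0.
$37696: same outcome either way → loss $0.
$33756: truthful gives $0, deviation gives −$26118 → loss $26118.
$24975: truthful gives $0, deviation gives −$17337 → loss $17337.
$23744: truthful gives $0, deviation gives −$16106 → loss $16106.
$8172: truthful gives $0, deviation gives −$534 → loss $534.
Maximum loss: $26118.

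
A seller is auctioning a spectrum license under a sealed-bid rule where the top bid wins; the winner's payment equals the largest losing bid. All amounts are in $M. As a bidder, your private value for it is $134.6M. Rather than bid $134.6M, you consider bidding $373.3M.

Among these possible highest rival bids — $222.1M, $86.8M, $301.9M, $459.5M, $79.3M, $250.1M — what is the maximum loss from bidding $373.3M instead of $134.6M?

$222.1M: truthful gives $0M, deviation gives −$87.5M → loss $87.5M.
$86.8M: same outcome either way → loss $0M.
$301.9M: truthful gives $0M, deviation gives −$167.3M → loss $167.3M.
$459.5M: same outcome either way → loss $0M.
$79.3M: same outcome either way → loss $0M.
$250.1M: truthful gives $0M, deviation gives −$115.5M → loss $115.5M.
Maximum loss: $167.3M.

$167.3M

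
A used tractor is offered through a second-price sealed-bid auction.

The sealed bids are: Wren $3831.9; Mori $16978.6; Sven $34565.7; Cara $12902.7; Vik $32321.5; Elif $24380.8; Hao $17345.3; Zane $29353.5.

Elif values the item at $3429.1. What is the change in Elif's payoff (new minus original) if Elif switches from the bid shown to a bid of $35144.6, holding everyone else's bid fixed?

The highest bid among the other bidders is $34565.7; Elif's bid doesn't change that.
Original bid $24380.8: Elif is not highest (top rival bid is $34565.7); payoff $0.
Alternative bid $35144.6: Elif is highest, pays the top rival bid $34565.7; payoff $3429.1 − $34565.7 = −$31136.6.
Change in payoff = −$31136.6 − ($0) = −$31136.6.

−$31136.6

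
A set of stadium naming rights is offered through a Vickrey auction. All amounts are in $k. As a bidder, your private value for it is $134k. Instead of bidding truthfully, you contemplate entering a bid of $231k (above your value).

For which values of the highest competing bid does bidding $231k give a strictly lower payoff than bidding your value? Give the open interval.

($134k, $231k)

If the competing bid is below $134k, both bids win at the same price — no difference.
If it is above $231k, both bids lose — no difference.
If it lies strictly between $134k and $231k, bidding your value loses (payoff 0) while bidding $231k wins at a price above your value (payoff negative).
So the deviation strictly hurts on the open interval ($134k, $231k).
In a second-price auction your bid sets only whether you win, not what you pay, so bidding your true value is weakly dominant.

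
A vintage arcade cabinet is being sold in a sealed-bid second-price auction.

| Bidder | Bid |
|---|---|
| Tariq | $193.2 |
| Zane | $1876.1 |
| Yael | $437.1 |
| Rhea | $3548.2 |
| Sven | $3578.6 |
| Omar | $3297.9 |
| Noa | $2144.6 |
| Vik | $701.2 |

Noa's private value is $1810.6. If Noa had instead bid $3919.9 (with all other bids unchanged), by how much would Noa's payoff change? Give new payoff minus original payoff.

The highest bid among the other bidders is $3578.6; Noa's bid doesn't change that.
Original bid $2144.6: Noa is not highest (top rival bid is $3578.6); payoff $0.
Alternative bid $3919.9: Noa is highest, pays the top rival bid $3578.6; payoff $1810.6 − $3578.6 = −$1768.
Change in payoff = −$1768 − ($0) = −$1768.

−$1768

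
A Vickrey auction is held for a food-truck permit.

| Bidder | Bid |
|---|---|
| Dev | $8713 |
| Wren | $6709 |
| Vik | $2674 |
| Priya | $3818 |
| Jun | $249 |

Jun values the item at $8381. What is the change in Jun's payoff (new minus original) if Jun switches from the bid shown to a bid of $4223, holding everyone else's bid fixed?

$0

The highest bid among the other bidders is $8713; Jun's bid doesn't change that.
Original bid $249: Jun is not highest (top rival bid is $8713); payoff $0.
Alternative bid $4223: Jun is not highest (top rival bid is $8713); payoff $0.
Change in payoff = $0 − ($0) = $0.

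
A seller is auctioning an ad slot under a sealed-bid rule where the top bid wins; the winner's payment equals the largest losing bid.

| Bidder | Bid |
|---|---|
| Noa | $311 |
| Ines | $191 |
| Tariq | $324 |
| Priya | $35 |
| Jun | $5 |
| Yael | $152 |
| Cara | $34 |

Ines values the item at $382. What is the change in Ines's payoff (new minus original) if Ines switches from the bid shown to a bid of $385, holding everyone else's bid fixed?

$58

The highest bid among the other bidders is $324; Ines's bid doesn't change that.
Original bid $191: Ines is not highest (top rival bid is $324); payoff $0.
Alternative bid $385: Ines is highest, pays the top rival bid $324; payoff $382 − $324 = $58.
Change in payoff = $58 − ($0) = $58.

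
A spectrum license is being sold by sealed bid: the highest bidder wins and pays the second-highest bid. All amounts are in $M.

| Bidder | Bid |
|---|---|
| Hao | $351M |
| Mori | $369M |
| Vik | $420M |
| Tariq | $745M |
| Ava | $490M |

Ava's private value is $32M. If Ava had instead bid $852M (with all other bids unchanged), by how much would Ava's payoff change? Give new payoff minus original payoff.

−$713M

The highest bid among the other bidders is $745M; Ava's bid doesn't change that.
Original bid $490M: Ava is not highest (top rival bid is $745M); payoff $0M.
Alternative bid $852M: Ava is highest, pays the top rival bid $745M; payoff $32M − $745M = −$713M.
Change in payoff = −$713M − ($0M) = −$713M.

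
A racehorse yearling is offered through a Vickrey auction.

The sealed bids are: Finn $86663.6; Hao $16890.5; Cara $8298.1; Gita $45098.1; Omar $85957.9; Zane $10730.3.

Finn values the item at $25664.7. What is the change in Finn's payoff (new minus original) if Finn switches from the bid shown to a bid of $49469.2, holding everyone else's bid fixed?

The highest bid among the other bidders is $85957.9; Finn's bid doesn't change that.
Original bid $86663.6: Finn is highest, pays the top rival bid $85957.9; payoff $25664.7 − $85957.9 = −$60293.2.
Alternative bid $49469.2: Finn is not highest (top rival bid is $85957.9); payoff $0.
Change in payoff = $0 − (−$60293.2) = $60293.2.

$60293.2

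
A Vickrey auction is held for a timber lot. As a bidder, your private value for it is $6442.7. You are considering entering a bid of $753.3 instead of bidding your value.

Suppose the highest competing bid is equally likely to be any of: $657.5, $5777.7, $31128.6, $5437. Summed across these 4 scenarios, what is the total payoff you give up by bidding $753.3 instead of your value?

The deviation costs you only when the competing bid falls strictly between $753.3 and $6442.7; elsewhere both bids give the same outcome.
$657.5: outcomes coincide → loss $0.
$5777.7: truthful payoff $665, deviation payoff $0 → loss $665.
$31128.6: outcomes coincide → loss $0.
$5437: truthful payoff $1005.7, deviation payoff $0 → loss $1005.7.
Total loss = $665 + $1005.7 = $1670.7.

$1670.7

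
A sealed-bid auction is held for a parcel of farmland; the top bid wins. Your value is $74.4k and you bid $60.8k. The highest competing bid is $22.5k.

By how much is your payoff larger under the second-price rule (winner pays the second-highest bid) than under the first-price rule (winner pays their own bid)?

$38.3k

You have the highest bid, so you win under either rule.
Second-price: pay $22.5k → payoff $51.9k.
First-price: pay your own bid $60.8k → payoff $13.6k.
Difference = $51.9k − ($13.6k) = $38.3k.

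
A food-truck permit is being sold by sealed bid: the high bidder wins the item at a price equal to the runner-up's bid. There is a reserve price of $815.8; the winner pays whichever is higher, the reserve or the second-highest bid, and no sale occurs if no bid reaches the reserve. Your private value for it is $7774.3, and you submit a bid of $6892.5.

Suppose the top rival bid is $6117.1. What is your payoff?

Your bid $6892.5 is the highest and exceeds the reserve.
Price = max(second-highest bid, reserve) = max($6117.1, $815.8) = $6117.1.
Payoff = $7774.3 − $6117.1 = $1657.2.

$1657.2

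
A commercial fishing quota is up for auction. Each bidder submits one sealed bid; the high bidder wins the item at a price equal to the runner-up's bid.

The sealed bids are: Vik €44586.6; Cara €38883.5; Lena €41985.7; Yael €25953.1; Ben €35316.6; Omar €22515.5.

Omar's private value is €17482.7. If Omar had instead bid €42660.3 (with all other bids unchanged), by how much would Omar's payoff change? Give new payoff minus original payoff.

€0

The highest bid among the other bidders is €44586.6; Omar's bid doesn't change that.
Original bid €22515.5: Omar is not highest (top rival bid is €44586.6); payoff €0.
Alternative bid €42660.3: Omar is not highest (top rival bid is €44586.6); payoff €0.
Change in payoff = €0 − (€0) = €0.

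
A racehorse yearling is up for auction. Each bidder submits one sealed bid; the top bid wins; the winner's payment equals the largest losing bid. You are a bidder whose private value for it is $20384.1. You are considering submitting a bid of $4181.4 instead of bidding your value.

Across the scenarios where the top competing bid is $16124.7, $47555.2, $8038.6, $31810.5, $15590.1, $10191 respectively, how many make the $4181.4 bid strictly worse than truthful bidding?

4

The deviation hurts exactly when the highest competing bid lies strictly between $4181.4 and $20384.1 — underbidding then forfeits a profitable win.
$16124.7: inside the interval → strictly worse (loss $4259.4).
$47555.2: above both → same outcome either way.
$8038.6: inside the interval → strictly worse (loss $12345.5).
$31810.5: above both → same outcome either way.
$15590.1: inside the interval → strictly worse (loss $4794).
$10191: inside the interval → strictly worse (loss $10193.1).
Count: 4.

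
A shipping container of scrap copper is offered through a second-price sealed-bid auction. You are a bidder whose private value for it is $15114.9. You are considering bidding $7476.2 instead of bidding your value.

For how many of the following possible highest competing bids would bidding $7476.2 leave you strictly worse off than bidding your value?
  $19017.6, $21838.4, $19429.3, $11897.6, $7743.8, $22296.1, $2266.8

The deviation hurts exactly when the highest competing bid lies strictly between $7476.2 and $15114.9 — underbidding then forfeits a profitable win.
$19017.6: above both → same outcome either way.
$21838.4: above both → same outcome either way.
$19429.3: above both → same outcome either way.
$11897.6: inside the interval → strictly worse (loss $3217.3).
$7743.8: inside the interval → strictly worse (loss $7371.1).
$22296.1: above both → same outcome either way.
$2266.8: below both → same outcome either way.
Count: 2.

2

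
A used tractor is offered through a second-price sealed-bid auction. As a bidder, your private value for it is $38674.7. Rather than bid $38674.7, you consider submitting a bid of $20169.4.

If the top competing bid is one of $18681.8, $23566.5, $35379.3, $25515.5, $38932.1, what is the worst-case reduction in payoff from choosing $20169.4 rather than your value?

$18681.8: same outcome either way → loss $0.
$23566.5: truthful gives $15108.2, deviation gives $0 → loss $15108.2.
$35379.3: truthful gives $3295.4, deviation gives $0 → loss $3295.4.
$25515.5: truthful gives $13159.2, deviation gives $0 → loss $13159.2.
$38932.1: same outcome either way → loss $0.
Maximum loss: $15108.2.

$15108.2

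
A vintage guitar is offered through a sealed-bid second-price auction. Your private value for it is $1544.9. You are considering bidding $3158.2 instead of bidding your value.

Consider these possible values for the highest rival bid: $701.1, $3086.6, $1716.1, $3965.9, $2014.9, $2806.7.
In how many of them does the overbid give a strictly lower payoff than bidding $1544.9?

4

The deviation hurts exactly when the highest competing bid lies strictly between $1544.9 and $3158.2 — overbidding then wins at a price above your value.
$701.1: below both → same outcome either way.
$3086.6: inside the interval → strictly worse (loss $1541.7).
$1716.1: inside the interval → strictly worse (loss $171.2).
$3965.9: above both → same outcome either way.
$2014.9: inside the interval → strictly worse (loss $470).
$2806.7: inside the interval → strictly worse (loss $1261.8).
Count: 4.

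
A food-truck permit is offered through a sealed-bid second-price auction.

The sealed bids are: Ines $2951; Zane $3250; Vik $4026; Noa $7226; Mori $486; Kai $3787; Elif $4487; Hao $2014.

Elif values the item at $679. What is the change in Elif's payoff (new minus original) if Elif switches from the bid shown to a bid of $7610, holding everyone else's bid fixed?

The highest bid among the other bidders is $7226; Elif's bid doesn't change that.
Original bid $4487: Elif is not highest (top rival bid is $7226); payoff $0.
Alternative bid $7610: Elif is highest, pays the top rival bid $7226; payoff $679 − $7226 = −$6547.
Change in payoff = −$6547 − ($0) = −$6547.

−$6547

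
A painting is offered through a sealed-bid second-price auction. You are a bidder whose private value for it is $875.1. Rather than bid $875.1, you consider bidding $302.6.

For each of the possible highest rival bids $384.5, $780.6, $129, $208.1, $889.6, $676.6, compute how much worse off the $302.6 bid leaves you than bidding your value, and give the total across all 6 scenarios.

$783.6

The deviation costs you only when the competing bid falls strictly between $302.6 and $875.1; elsewhere both bids give the same outcome.
$384.5: truthful payoff $490.6, deviation payoff $0 → loss $490.6.
$780.6: truthful payoff $94.5, deviation payoff $0 → loss $94.5.
$129: outcomes coincide → loss $0.
$208.1: outcomes coincide → loss $0.
$889.6: outcomes coincide → loss $0.
$676.6: truthful payoff $198.5, deviation payoff $0 → loss $198.5.
Total loss = $490.6 + $94.5 + $198.5 = $783.6.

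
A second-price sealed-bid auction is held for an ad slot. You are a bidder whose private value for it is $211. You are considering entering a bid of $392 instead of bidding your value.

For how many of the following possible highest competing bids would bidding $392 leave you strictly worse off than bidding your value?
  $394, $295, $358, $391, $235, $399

The deviation hurts exactly when the highest competing bid lies strictly between $211 and $392 — overbidding then wins at a price above your value.
$394: above both → same outcome either way.
$295: inside the interval → strictly worse (loss $84).
$358: inside the interval → strictly worse (loss $147).
$391: inside the interval → strictly worse (loss $180).
$235: inside the interval → strictly worse (loss $24).
$399: above both → same outcome either way.
Count: 4.

4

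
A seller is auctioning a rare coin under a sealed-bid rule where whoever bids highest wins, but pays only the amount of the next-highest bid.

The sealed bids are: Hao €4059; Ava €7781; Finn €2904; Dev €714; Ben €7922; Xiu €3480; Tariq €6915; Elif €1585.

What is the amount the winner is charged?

€7781

Highest bid: Ben at €7922, so Ben wins.
Second-highest bid: Ava at €7781 — that is the price the winner pays.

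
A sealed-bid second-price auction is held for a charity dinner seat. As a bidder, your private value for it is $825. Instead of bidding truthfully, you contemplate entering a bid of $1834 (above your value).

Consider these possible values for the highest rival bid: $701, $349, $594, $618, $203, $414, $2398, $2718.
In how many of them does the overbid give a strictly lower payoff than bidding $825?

0

The deviation hurts exactly when the highest competing bid lies strictly between $825 and $1834 — overbidding then wins at a price above your value.
$701: below both → same outcome either way.
$349: below both → same outcome either way.
$594: below both → same outcome either way.
$618: below both → same outcome either way.
$203: below both → same outcome either way.
$414: below both → same outcome either way.
$2398: above both → same outcome either way.
$2718: above both → same outcome either way.
Count: 0.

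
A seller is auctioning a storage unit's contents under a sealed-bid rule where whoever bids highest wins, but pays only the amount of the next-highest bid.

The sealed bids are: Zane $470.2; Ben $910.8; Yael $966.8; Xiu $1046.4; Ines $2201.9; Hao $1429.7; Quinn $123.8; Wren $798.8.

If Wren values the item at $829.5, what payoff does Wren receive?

$0

Highest bid: Ines at $2201.9, so Ines wins.
Second-highest bid: Hao at $1429.7 — that is the price the winner pays.
Wren did not win, so Wren pays nothing and receives nothing: payoff $0.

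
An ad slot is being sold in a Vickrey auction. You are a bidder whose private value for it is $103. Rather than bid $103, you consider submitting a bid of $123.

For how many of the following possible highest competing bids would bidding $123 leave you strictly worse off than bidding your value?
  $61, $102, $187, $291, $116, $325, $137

The deviation hurts exactly when the highest competing bid lies strictly between $103 and $123 — overbidding then wins at a price above your value.
$61: below both → same outcome either way.
$102: below both → same outcome either way.
$187: above both → same outcome either way.
$291: above both → same outcome either way.
$116: inside the interval → strictly worse (loss $13).
$325: above both → same outcome either way.
$137: above both → same outcome either way.
Count: 1.

1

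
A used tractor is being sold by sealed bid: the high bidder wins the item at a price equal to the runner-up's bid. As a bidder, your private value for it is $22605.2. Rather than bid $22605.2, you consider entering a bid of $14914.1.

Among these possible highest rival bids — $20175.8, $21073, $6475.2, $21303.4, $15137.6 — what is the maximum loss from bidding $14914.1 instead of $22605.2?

$7467.6

$20175.8: truthful gives $2429.4, deviation gives $0 → loss $2429.4.
$21073: truthful gives $1532.2, deviation gives $0 → loss $1532.2.
$6475.2: same outcome either way → loss $0.
$21303.4: truthful gives $1301.8, deviation gives $0 → loss $1301.8.
$15137.6: truthful gives $7467.6, deviation gives $0 → loss $7467.6.
Maximum loss: $7467.6.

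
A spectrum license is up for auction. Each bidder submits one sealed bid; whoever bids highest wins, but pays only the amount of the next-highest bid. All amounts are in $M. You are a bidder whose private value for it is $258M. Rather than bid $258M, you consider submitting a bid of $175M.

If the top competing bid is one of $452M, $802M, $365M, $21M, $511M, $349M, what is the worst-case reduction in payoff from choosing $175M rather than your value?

$0M

$452M: same outcome either way → loss $0M.
$802M: same outcome either way → loss $0M.
$365M: same outcome either way → loss $0M.
$21M: same outcome either way → loss $0M.
$511M: same outcome either way → loss $0M.
$349M: same outcome either way → loss $0M.
Maximum loss: $0M.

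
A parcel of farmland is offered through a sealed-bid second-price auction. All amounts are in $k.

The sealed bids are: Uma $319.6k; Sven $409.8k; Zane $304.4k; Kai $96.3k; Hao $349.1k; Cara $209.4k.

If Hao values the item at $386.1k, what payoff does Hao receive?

$0k

Highest bid: Sven at $409.8k, so Sven wins.
Second-highest bid: Hao at $349.1k — that is the price the winner pays.
Hao did not win, so Hao pays nothing and receives nothing: payoff $0k.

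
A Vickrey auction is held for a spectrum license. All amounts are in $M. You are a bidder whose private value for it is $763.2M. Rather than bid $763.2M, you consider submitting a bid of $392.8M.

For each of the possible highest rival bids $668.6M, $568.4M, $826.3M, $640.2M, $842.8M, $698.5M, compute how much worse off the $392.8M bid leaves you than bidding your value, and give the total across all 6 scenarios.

The deviation costs you only when the competing bid falls strictly between $392.8M and $763.2M; elsewhere both bids give the same outcome.
$668.6M: truthful payoff $94.6M, deviation payoff $0M → loss $94.6M.
$568.4M: truthful payoff $194.8M, deviation payoff $0M → loss $194.8M.
$826.3M: outcomes coincide → loss $0M.
$640.2M: truthful payoff $123M, deviation payoff $0M → loss $123M.
$842.8M: outcomes coincide → loss $0M.
$698.5M: truthful payoff $64.7M, deviation payoff $0M → loss $64.7M.
Total loss = $94.6M + $194.8M + $123M + $64.7M = $477.1M.

$477.1M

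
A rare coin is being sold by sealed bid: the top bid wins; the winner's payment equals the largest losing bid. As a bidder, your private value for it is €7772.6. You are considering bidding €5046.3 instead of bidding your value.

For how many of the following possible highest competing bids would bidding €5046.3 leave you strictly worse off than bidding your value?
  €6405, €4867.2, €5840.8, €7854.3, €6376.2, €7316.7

4

The deviation hurts exactly when the highest competing bid lies strictly between €5046.3 and €7772.6 — underbidding then forfeits a profitable win.
€6405: inside the interval → strictly worse (loss €1367.6).
€4867.2: below both → same outcome either way.
€5840.8: inside the interval → strictly worse (loss €1931.8).
€7854.3: above both → same outcome either way.
€6376.2: inside the interval → strictly worse (loss €1396.4).
€7316.7: inside the interval → strictly worse (loss €455.9).
Count: 4.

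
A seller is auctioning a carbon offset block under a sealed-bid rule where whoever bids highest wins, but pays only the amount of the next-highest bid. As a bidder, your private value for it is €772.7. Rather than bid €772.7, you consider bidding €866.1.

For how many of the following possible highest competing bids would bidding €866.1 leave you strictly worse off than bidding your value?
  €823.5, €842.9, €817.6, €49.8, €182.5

3

The deviation hurts exactly when the highest competing bid lies strictly between €772.7 and €866.1 — overbidding then wins at a price above your value.
€823.5: inside the interval → strictly worse (loss €50.8).
€842.9: inside the interval → strictly worse (loss €70.2).
€817.6: inside the interval → strictly worse (loss €44.9).
€49.8: below both → same outcome either way.
€182.5: below both → same outcome either way.
Count: 3.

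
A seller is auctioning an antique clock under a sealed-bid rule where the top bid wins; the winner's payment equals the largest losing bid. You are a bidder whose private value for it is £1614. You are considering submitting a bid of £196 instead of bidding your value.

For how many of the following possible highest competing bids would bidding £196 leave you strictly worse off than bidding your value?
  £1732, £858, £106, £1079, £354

3

The deviation hurts exactly when the highest competing bid lies strictly between £196 and £1614 — underbidding then forfeits a profitable win.
£1732: above both → same outcome either way.
£858: inside the interval → strictly worse (loss £756).
£106: below both → same outcome either way.
£1079: inside the interval → strictly worse (loss £535).
£354: inside the interval → strictly worse (loss £1260).
Count: 3.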